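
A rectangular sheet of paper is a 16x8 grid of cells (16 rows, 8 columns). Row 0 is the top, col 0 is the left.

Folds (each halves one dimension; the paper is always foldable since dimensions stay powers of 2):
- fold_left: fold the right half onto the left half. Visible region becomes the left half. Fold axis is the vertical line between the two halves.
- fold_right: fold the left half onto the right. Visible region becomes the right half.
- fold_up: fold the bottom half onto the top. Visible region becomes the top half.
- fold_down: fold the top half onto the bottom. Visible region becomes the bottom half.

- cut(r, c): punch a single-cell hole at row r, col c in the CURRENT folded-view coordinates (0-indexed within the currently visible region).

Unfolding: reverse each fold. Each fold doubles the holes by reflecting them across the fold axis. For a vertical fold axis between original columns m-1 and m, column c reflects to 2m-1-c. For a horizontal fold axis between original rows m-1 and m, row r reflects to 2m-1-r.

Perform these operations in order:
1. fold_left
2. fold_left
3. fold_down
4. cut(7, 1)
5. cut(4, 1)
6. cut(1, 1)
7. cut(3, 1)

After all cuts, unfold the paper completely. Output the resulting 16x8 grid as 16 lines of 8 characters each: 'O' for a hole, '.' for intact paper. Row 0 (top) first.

Op 1 fold_left: fold axis v@4; visible region now rows[0,16) x cols[0,4) = 16x4
Op 2 fold_left: fold axis v@2; visible region now rows[0,16) x cols[0,2) = 16x2
Op 3 fold_down: fold axis h@8; visible region now rows[8,16) x cols[0,2) = 8x2
Op 4 cut(7, 1): punch at orig (15,1); cuts so far [(15, 1)]; region rows[8,16) x cols[0,2) = 8x2
Op 5 cut(4, 1): punch at orig (12,1); cuts so far [(12, 1), (15, 1)]; region rows[8,16) x cols[0,2) = 8x2
Op 6 cut(1, 1): punch at orig (9,1); cuts so far [(9, 1), (12, 1), (15, 1)]; region rows[8,16) x cols[0,2) = 8x2
Op 7 cut(3, 1): punch at orig (11,1); cuts so far [(9, 1), (11, 1), (12, 1), (15, 1)]; region rows[8,16) x cols[0,2) = 8x2
Unfold 1 (reflect across h@8): 8 holes -> [(0, 1), (3, 1), (4, 1), (6, 1), (9, 1), (11, 1), (12, 1), (15, 1)]
Unfold 2 (reflect across v@2): 16 holes -> [(0, 1), (0, 2), (3, 1), (3, 2), (4, 1), (4, 2), (6, 1), (6, 2), (9, 1), (9, 2), (11, 1), (11, 2), (12, 1), (12, 2), (15, 1), (15, 2)]
Unfold 3 (reflect across v@4): 32 holes -> [(0, 1), (0, 2), (0, 5), (0, 6), (3, 1), (3, 2), (3, 5), (3, 6), (4, 1), (4, 2), (4, 5), (4, 6), (6, 1), (6, 2), (6, 5), (6, 6), (9, 1), (9, 2), (9, 5), (9, 6), (11, 1), (11, 2), (11, 5), (11, 6), (12, 1), (12, 2), (12, 5), (12, 6), (15, 1), (15, 2), (15, 5), (15, 6)]

Answer: .OO..OO.
........
........
.OO..OO.
.OO..OO.
........
.OO..OO.
........
........
.OO..OO.
........
.OO..OO.
.OO..OO.
........
........
.OO..OO.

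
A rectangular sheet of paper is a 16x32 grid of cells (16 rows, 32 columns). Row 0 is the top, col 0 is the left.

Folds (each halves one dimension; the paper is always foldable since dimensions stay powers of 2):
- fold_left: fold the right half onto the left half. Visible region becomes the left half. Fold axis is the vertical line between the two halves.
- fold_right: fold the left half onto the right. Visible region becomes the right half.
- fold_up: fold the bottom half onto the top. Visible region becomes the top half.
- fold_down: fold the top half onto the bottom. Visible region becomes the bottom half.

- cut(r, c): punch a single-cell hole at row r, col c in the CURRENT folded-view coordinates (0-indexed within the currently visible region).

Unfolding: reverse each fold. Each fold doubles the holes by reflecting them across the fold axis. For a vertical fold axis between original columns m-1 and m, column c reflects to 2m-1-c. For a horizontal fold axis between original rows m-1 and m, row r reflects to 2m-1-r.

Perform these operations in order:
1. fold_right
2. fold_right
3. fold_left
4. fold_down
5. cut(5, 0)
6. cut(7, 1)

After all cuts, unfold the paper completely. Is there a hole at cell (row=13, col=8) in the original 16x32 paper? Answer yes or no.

Answer: yes

Derivation:
Op 1 fold_right: fold axis v@16; visible region now rows[0,16) x cols[16,32) = 16x16
Op 2 fold_right: fold axis v@24; visible region now rows[0,16) x cols[24,32) = 16x8
Op 3 fold_left: fold axis v@28; visible region now rows[0,16) x cols[24,28) = 16x4
Op 4 fold_down: fold axis h@8; visible region now rows[8,16) x cols[24,28) = 8x4
Op 5 cut(5, 0): punch at orig (13,24); cuts so far [(13, 24)]; region rows[8,16) x cols[24,28) = 8x4
Op 6 cut(7, 1): punch at orig (15,25); cuts so far [(13, 24), (15, 25)]; region rows[8,16) x cols[24,28) = 8x4
Unfold 1 (reflect across h@8): 4 holes -> [(0, 25), (2, 24), (13, 24), (15, 25)]
Unfold 2 (reflect across v@28): 8 holes -> [(0, 25), (0, 30), (2, 24), (2, 31), (13, 24), (13, 31), (15, 25), (15, 30)]
Unfold 3 (reflect across v@24): 16 holes -> [(0, 17), (0, 22), (0, 25), (0, 30), (2, 16), (2, 23), (2, 24), (2, 31), (13, 16), (13, 23), (13, 24), (13, 31), (15, 17), (15, 22), (15, 25), (15, 30)]
Unfold 4 (reflect across v@16): 32 holes -> [(0, 1), (0, 6), (0, 9), (0, 14), (0, 17), (0, 22), (0, 25), (0, 30), (2, 0), (2, 7), (2, 8), (2, 15), (2, 16), (2, 23), (2, 24), (2, 31), (13, 0), (13, 7), (13, 8), (13, 15), (13, 16), (13, 23), (13, 24), (13, 31), (15, 1), (15, 6), (15, 9), (15, 14), (15, 17), (15, 22), (15, 25), (15, 30)]
Holes: [(0, 1), (0, 6), (0, 9), (0, 14), (0, 17), (0, 22), (0, 25), (0, 30), (2, 0), (2, 7), (2, 8), (2, 15), (2, 16), (2, 23), (2, 24), (2, 31), (13, 0), (13, 7), (13, 8), (13, 15), (13, 16), (13, 23), (13, 24), (13, 31), (15, 1), (15, 6), (15, 9), (15, 14), (15, 17), (15, 22), (15, 25), (15, 30)]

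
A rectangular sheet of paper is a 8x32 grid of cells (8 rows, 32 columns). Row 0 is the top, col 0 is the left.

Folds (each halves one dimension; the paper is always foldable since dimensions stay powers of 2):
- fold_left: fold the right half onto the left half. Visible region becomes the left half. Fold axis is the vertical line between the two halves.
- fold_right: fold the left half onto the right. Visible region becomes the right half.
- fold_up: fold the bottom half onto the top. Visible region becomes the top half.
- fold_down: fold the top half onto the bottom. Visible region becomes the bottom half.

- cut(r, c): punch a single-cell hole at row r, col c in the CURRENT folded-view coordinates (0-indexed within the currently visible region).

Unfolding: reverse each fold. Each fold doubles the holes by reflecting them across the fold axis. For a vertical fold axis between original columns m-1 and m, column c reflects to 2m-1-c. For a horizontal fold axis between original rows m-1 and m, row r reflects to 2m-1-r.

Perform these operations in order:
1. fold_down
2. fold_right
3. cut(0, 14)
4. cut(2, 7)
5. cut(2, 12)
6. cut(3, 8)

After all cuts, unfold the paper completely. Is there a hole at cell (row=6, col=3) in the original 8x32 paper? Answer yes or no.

Answer: yes

Derivation:
Op 1 fold_down: fold axis h@4; visible region now rows[4,8) x cols[0,32) = 4x32
Op 2 fold_right: fold axis v@16; visible region now rows[4,8) x cols[16,32) = 4x16
Op 3 cut(0, 14): punch at orig (4,30); cuts so far [(4, 30)]; region rows[4,8) x cols[16,32) = 4x16
Op 4 cut(2, 7): punch at orig (6,23); cuts so far [(4, 30), (6, 23)]; region rows[4,8) x cols[16,32) = 4x16
Op 5 cut(2, 12): punch at orig (6,28); cuts so far [(4, 30), (6, 23), (6, 28)]; region rows[4,8) x cols[16,32) = 4x16
Op 6 cut(3, 8): punch at orig (7,24); cuts so far [(4, 30), (6, 23), (6, 28), (7, 24)]; region rows[4,8) x cols[16,32) = 4x16
Unfold 1 (reflect across v@16): 8 holes -> [(4, 1), (4, 30), (6, 3), (6, 8), (6, 23), (6, 28), (7, 7), (7, 24)]
Unfold 2 (reflect across h@4): 16 holes -> [(0, 7), (0, 24), (1, 3), (1, 8), (1, 23), (1, 28), (3, 1), (3, 30), (4, 1), (4, 30), (6, 3), (6, 8), (6, 23), (6, 28), (7, 7), (7, 24)]
Holes: [(0, 7), (0, 24), (1, 3), (1, 8), (1, 23), (1, 28), (3, 1), (3, 30), (4, 1), (4, 30), (6, 3), (6, 8), (6, 23), (6, 28), (7, 7), (7, 24)]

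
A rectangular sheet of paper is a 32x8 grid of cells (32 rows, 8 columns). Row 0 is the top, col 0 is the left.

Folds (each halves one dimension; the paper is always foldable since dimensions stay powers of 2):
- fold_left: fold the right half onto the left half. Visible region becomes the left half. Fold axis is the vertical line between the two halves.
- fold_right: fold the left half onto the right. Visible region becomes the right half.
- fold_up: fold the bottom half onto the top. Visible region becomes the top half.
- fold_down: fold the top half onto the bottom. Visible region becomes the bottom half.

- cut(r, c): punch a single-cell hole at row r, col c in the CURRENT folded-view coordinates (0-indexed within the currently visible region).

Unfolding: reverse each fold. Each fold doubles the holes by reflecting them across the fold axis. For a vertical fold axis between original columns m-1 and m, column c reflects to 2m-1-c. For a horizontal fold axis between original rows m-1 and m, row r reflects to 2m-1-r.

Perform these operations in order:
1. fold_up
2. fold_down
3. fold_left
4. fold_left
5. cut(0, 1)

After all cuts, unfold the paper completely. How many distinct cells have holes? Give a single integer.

Answer: 16

Derivation:
Op 1 fold_up: fold axis h@16; visible region now rows[0,16) x cols[0,8) = 16x8
Op 2 fold_down: fold axis h@8; visible region now rows[8,16) x cols[0,8) = 8x8
Op 3 fold_left: fold axis v@4; visible region now rows[8,16) x cols[0,4) = 8x4
Op 4 fold_left: fold axis v@2; visible region now rows[8,16) x cols[0,2) = 8x2
Op 5 cut(0, 1): punch at orig (8,1); cuts so far [(8, 1)]; region rows[8,16) x cols[0,2) = 8x2
Unfold 1 (reflect across v@2): 2 holes -> [(8, 1), (8, 2)]
Unfold 2 (reflect across v@4): 4 holes -> [(8, 1), (8, 2), (8, 5), (8, 6)]
Unfold 3 (reflect across h@8): 8 holes -> [(7, 1), (7, 2), (7, 5), (7, 6), (8, 1), (8, 2), (8, 5), (8, 6)]
Unfold 4 (reflect across h@16): 16 holes -> [(7, 1), (7, 2), (7, 5), (7, 6), (8, 1), (8, 2), (8, 5), (8, 6), (23, 1), (23, 2), (23, 5), (23, 6), (24, 1), (24, 2), (24, 5), (24, 6)]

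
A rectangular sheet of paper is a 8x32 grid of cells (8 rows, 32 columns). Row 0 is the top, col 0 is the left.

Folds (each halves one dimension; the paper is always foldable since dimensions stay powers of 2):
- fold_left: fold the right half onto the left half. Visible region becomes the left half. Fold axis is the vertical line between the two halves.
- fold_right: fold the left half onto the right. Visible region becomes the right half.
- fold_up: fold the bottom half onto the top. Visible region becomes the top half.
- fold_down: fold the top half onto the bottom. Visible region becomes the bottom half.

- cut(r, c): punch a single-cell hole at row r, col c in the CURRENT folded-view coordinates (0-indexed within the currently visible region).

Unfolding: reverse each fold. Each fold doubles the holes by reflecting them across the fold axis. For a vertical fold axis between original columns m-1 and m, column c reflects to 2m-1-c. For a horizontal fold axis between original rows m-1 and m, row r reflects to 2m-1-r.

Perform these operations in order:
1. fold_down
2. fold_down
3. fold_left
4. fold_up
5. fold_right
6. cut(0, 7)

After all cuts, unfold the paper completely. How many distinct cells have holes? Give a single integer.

Answer: 32

Derivation:
Op 1 fold_down: fold axis h@4; visible region now rows[4,8) x cols[0,32) = 4x32
Op 2 fold_down: fold axis h@6; visible region now rows[6,8) x cols[0,32) = 2x32
Op 3 fold_left: fold axis v@16; visible region now rows[6,8) x cols[0,16) = 2x16
Op 4 fold_up: fold axis h@7; visible region now rows[6,7) x cols[0,16) = 1x16
Op 5 fold_right: fold axis v@8; visible region now rows[6,7) x cols[8,16) = 1x8
Op 6 cut(0, 7): punch at orig (6,15); cuts so far [(6, 15)]; region rows[6,7) x cols[8,16) = 1x8
Unfold 1 (reflect across v@8): 2 holes -> [(6, 0), (6, 15)]
Unfold 2 (reflect across h@7): 4 holes -> [(6, 0), (6, 15), (7, 0), (7, 15)]
Unfold 3 (reflect across v@16): 8 holes -> [(6, 0), (6, 15), (6, 16), (6, 31), (7, 0), (7, 15), (7, 16), (7, 31)]
Unfold 4 (reflect across h@6): 16 holes -> [(4, 0), (4, 15), (4, 16), (4, 31), (5, 0), (5, 15), (5, 16), (5, 31), (6, 0), (6, 15), (6, 16), (6, 31), (7, 0), (7, 15), (7, 16), (7, 31)]
Unfold 5 (reflect across h@4): 32 holes -> [(0, 0), (0, 15), (0, 16), (0, 31), (1, 0), (1, 15), (1, 16), (1, 31), (2, 0), (2, 15), (2, 16), (2, 31), (3, 0), (3, 15), (3, 16), (3, 31), (4, 0), (4, 15), (4, 16), (4, 31), (5, 0), (5, 15), (5, 16), (5, 31), (6, 0), (6, 15), (6, 16), (6, 31), (7, 0), (7, 15), (7, 16), (7, 31)]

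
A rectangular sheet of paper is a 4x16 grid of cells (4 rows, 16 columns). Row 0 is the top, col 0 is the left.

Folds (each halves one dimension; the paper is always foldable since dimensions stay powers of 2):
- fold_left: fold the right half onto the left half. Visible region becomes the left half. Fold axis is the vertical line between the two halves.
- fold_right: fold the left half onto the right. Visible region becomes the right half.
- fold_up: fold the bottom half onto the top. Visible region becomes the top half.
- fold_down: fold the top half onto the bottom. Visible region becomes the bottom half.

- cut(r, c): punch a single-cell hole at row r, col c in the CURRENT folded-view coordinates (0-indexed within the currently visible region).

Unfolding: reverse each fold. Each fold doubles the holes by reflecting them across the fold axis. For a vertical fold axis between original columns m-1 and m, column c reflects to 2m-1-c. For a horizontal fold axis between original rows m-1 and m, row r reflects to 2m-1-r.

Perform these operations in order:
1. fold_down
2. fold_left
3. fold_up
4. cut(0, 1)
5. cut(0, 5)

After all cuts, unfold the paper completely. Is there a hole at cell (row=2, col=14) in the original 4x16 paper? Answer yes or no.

Op 1 fold_down: fold axis h@2; visible region now rows[2,4) x cols[0,16) = 2x16
Op 2 fold_left: fold axis v@8; visible region now rows[2,4) x cols[0,8) = 2x8
Op 3 fold_up: fold axis h@3; visible region now rows[2,3) x cols[0,8) = 1x8
Op 4 cut(0, 1): punch at orig (2,1); cuts so far [(2, 1)]; region rows[2,3) x cols[0,8) = 1x8
Op 5 cut(0, 5): punch at orig (2,5); cuts so far [(2, 1), (2, 5)]; region rows[2,3) x cols[0,8) = 1x8
Unfold 1 (reflect across h@3): 4 holes -> [(2, 1), (2, 5), (3, 1), (3, 5)]
Unfold 2 (reflect across v@8): 8 holes -> [(2, 1), (2, 5), (2, 10), (2, 14), (3, 1), (3, 5), (3, 10), (3, 14)]
Unfold 3 (reflect across h@2): 16 holes -> [(0, 1), (0, 5), (0, 10), (0, 14), (1, 1), (1, 5), (1, 10), (1, 14), (2, 1), (2, 5), (2, 10), (2, 14), (3, 1), (3, 5), (3, 10), (3, 14)]
Holes: [(0, 1), (0, 5), (0, 10), (0, 14), (1, 1), (1, 5), (1, 10), (1, 14), (2, 1), (2, 5), (2, 10), (2, 14), (3, 1), (3, 5), (3, 10), (3, 14)]

Answer: yes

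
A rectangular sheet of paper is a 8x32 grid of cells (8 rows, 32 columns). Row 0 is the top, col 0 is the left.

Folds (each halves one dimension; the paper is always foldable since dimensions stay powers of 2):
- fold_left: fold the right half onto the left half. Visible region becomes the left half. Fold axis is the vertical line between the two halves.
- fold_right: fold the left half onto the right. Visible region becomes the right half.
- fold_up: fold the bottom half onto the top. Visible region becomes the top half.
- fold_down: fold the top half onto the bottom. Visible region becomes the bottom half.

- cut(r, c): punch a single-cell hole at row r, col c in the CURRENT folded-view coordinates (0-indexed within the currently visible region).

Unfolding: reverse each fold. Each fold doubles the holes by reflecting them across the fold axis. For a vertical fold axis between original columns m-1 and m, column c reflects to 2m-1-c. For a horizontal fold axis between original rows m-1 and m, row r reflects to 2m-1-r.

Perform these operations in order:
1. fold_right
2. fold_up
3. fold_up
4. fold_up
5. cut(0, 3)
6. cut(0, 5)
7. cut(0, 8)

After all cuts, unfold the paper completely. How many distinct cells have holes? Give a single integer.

Answer: 48

Derivation:
Op 1 fold_right: fold axis v@16; visible region now rows[0,8) x cols[16,32) = 8x16
Op 2 fold_up: fold axis h@4; visible region now rows[0,4) x cols[16,32) = 4x16
Op 3 fold_up: fold axis h@2; visible region now rows[0,2) x cols[16,32) = 2x16
Op 4 fold_up: fold axis h@1; visible region now rows[0,1) x cols[16,32) = 1x16
Op 5 cut(0, 3): punch at orig (0,19); cuts so far [(0, 19)]; region rows[0,1) x cols[16,32) = 1x16
Op 6 cut(0, 5): punch at orig (0,21); cuts so far [(0, 19), (0, 21)]; region rows[0,1) x cols[16,32) = 1x16
Op 7 cut(0, 8): punch at orig (0,24); cuts so far [(0, 19), (0, 21), (0, 24)]; region rows[0,1) x cols[16,32) = 1x16
Unfold 1 (reflect across h@1): 6 holes -> [(0, 19), (0, 21), (0, 24), (1, 19), (1, 21), (1, 24)]
Unfold 2 (reflect across h@2): 12 holes -> [(0, 19), (0, 21), (0, 24), (1, 19), (1, 21), (1, 24), (2, 19), (2, 21), (2, 24), (3, 19), (3, 21), (3, 24)]
Unfold 3 (reflect across h@4): 24 holes -> [(0, 19), (0, 21), (0, 24), (1, 19), (1, 21), (1, 24), (2, 19), (2, 21), (2, 24), (3, 19), (3, 21), (3, 24), (4, 19), (4, 21), (4, 24), (5, 19), (5, 21), (5, 24), (6, 19), (6, 21), (6, 24), (7, 19), (7, 21), (7, 24)]
Unfold 4 (reflect across v@16): 48 holes -> [(0, 7), (0, 10), (0, 12), (0, 19), (0, 21), (0, 24), (1, 7), (1, 10), (1, 12), (1, 19), (1, 21), (1, 24), (2, 7), (2, 10), (2, 12), (2, 19), (2, 21), (2, 24), (3, 7), (3, 10), (3, 12), (3, 19), (3, 21), (3, 24), (4, 7), (4, 10), (4, 12), (4, 19), (4, 21), (4, 24), (5, 7), (5, 10), (5, 12), (5, 19), (5, 21), (5, 24), (6, 7), (6, 10), (6, 12), (6, 19), (6, 21), (6, 24), (7, 7), (7, 10), (7, 12), (7, 19), (7, 21), (7, 24)]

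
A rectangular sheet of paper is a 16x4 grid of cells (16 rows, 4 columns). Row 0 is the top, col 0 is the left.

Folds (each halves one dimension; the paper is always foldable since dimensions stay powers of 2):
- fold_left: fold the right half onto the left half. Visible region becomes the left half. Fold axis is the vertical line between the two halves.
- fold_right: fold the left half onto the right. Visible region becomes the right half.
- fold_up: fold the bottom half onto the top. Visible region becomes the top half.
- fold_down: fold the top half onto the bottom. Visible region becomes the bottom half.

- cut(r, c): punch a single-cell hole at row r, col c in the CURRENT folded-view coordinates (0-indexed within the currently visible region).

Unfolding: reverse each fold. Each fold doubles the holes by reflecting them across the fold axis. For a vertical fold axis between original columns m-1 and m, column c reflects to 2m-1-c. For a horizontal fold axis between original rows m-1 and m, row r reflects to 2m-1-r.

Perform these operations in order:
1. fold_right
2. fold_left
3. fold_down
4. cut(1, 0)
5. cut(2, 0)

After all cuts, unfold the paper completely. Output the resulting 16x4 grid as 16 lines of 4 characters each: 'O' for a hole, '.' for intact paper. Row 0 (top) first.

Op 1 fold_right: fold axis v@2; visible region now rows[0,16) x cols[2,4) = 16x2
Op 2 fold_left: fold axis v@3; visible region now rows[0,16) x cols[2,3) = 16x1
Op 3 fold_down: fold axis h@8; visible region now rows[8,16) x cols[2,3) = 8x1
Op 4 cut(1, 0): punch at orig (9,2); cuts so far [(9, 2)]; region rows[8,16) x cols[2,3) = 8x1
Op 5 cut(2, 0): punch at orig (10,2); cuts so far [(9, 2), (10, 2)]; region rows[8,16) x cols[2,3) = 8x1
Unfold 1 (reflect across h@8): 4 holes -> [(5, 2), (6, 2), (9, 2), (10, 2)]
Unfold 2 (reflect across v@3): 8 holes -> [(5, 2), (5, 3), (6, 2), (6, 3), (9, 2), (9, 3), (10, 2), (10, 3)]
Unfold 3 (reflect across v@2): 16 holes -> [(5, 0), (5, 1), (5, 2), (5, 3), (6, 0), (6, 1), (6, 2), (6, 3), (9, 0), (9, 1), (9, 2), (9, 3), (10, 0), (10, 1), (10, 2), (10, 3)]

Answer: ....
....
....
....
....
OOOO
OOOO
....
....
OOOO
OOOO
....
....
....
....
....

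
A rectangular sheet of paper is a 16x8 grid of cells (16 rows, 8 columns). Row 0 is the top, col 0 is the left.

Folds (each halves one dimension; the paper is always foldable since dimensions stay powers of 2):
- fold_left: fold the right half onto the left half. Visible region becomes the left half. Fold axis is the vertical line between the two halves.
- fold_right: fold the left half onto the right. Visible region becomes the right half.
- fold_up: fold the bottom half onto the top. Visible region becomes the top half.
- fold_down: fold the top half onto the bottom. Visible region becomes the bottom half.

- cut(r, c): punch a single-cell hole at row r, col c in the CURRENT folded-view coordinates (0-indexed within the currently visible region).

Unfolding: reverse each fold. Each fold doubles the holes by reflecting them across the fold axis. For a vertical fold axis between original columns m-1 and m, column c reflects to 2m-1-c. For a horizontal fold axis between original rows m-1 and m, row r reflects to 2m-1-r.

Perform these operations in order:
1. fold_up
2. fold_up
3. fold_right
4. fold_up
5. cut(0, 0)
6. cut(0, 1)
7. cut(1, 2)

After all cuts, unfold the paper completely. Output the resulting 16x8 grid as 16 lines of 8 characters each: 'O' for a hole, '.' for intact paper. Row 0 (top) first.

Op 1 fold_up: fold axis h@8; visible region now rows[0,8) x cols[0,8) = 8x8
Op 2 fold_up: fold axis h@4; visible region now rows[0,4) x cols[0,8) = 4x8
Op 3 fold_right: fold axis v@4; visible region now rows[0,4) x cols[4,8) = 4x4
Op 4 fold_up: fold axis h@2; visible region now rows[0,2) x cols[4,8) = 2x4
Op 5 cut(0, 0): punch at orig (0,4); cuts so far [(0, 4)]; region rows[0,2) x cols[4,8) = 2x4
Op 6 cut(0, 1): punch at orig (0,5); cuts so far [(0, 4), (0, 5)]; region rows[0,2) x cols[4,8) = 2x4
Op 7 cut(1, 2): punch at orig (1,6); cuts so far [(0, 4), (0, 5), (1, 6)]; region rows[0,2) x cols[4,8) = 2x4
Unfold 1 (reflect across h@2): 6 holes -> [(0, 4), (0, 5), (1, 6), (2, 6), (3, 4), (3, 5)]
Unfold 2 (reflect across v@4): 12 holes -> [(0, 2), (0, 3), (0, 4), (0, 5), (1, 1), (1, 6), (2, 1), (2, 6), (3, 2), (3, 3), (3, 4), (3, 5)]
Unfold 3 (reflect across h@4): 24 holes -> [(0, 2), (0, 3), (0, 4), (0, 5), (1, 1), (1, 6), (2, 1), (2, 6), (3, 2), (3, 3), (3, 4), (3, 5), (4, 2), (4, 3), (4, 4), (4, 5), (5, 1), (5, 6), (6, 1), (6, 6), (7, 2), (7, 3), (7, 4), (7, 5)]
Unfold 4 (reflect across h@8): 48 holes -> [(0, 2), (0, 3), (0, 4), (0, 5), (1, 1), (1, 6), (2, 1), (2, 6), (3, 2), (3, 3), (3, 4), (3, 5), (4, 2), (4, 3), (4, 4), (4, 5), (5, 1), (5, 6), (6, 1), (6, 6), (7, 2), (7, 3), (7, 4), (7, 5), (8, 2), (8, 3), (8, 4), (8, 5), (9, 1), (9, 6), (10, 1), (10, 6), (11, 2), (11, 3), (11, 4), (11, 5), (12, 2), (12, 3), (12, 4), (12, 5), (13, 1), (13, 6), (14, 1), (14, 6), (15, 2), (15, 3), (15, 4), (15, 5)]

Answer: ..OOOO..
.O....O.
.O....O.
..OOOO..
..OOOO..
.O....O.
.O....O.
..OOOO..
..OOOO..
.O....O.
.O....O.
..OOOO..
..OOOO..
.O....O.
.O....O.
..OOOO..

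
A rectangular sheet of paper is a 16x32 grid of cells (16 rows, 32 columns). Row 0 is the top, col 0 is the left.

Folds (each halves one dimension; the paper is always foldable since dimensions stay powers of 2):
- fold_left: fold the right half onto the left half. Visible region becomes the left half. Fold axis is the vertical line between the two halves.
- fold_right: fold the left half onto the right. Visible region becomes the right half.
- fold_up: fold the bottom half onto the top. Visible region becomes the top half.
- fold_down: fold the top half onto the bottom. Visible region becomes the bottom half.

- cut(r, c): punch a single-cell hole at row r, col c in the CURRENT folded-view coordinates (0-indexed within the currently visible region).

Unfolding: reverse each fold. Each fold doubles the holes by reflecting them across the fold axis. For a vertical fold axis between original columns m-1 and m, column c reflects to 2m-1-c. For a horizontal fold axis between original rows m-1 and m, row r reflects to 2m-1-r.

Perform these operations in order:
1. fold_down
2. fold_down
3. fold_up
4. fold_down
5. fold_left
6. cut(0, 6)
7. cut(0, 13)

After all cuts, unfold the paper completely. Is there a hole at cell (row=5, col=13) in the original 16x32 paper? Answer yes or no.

Op 1 fold_down: fold axis h@8; visible region now rows[8,16) x cols[0,32) = 8x32
Op 2 fold_down: fold axis h@12; visible region now rows[12,16) x cols[0,32) = 4x32
Op 3 fold_up: fold axis h@14; visible region now rows[12,14) x cols[0,32) = 2x32
Op 4 fold_down: fold axis h@13; visible region now rows[13,14) x cols[0,32) = 1x32
Op 5 fold_left: fold axis v@16; visible region now rows[13,14) x cols[0,16) = 1x16
Op 6 cut(0, 6): punch at orig (13,6); cuts so far [(13, 6)]; region rows[13,14) x cols[0,16) = 1x16
Op 7 cut(0, 13): punch at orig (13,13); cuts so far [(13, 6), (13, 13)]; region rows[13,14) x cols[0,16) = 1x16
Unfold 1 (reflect across v@16): 4 holes -> [(13, 6), (13, 13), (13, 18), (13, 25)]
Unfold 2 (reflect across h@13): 8 holes -> [(12, 6), (12, 13), (12, 18), (12, 25), (13, 6), (13, 13), (13, 18), (13, 25)]
Unfold 3 (reflect across h@14): 16 holes -> [(12, 6), (12, 13), (12, 18), (12, 25), (13, 6), (13, 13), (13, 18), (13, 25), (14, 6), (14, 13), (14, 18), (14, 25), (15, 6), (15, 13), (15, 18), (15, 25)]
Unfold 4 (reflect across h@12): 32 holes -> [(8, 6), (8, 13), (8, 18), (8, 25), (9, 6), (9, 13), (9, 18), (9, 25), (10, 6), (10, 13), (10, 18), (10, 25), (11, 6), (11, 13), (11, 18), (11, 25), (12, 6), (12, 13), (12, 18), (12, 25), (13, 6), (13, 13), (13, 18), (13, 25), (14, 6), (14, 13), (14, 18), (14, 25), (15, 6), (15, 13), (15, 18), (15, 25)]
Unfold 5 (reflect across h@8): 64 holes -> [(0, 6), (0, 13), (0, 18), (0, 25), (1, 6), (1, 13), (1, 18), (1, 25), (2, 6), (2, 13), (2, 18), (2, 25), (3, 6), (3, 13), (3, 18), (3, 25), (4, 6), (4, 13), (4, 18), (4, 25), (5, 6), (5, 13), (5, 18), (5, 25), (6, 6), (6, 13), (6, 18), (6, 25), (7, 6), (7, 13), (7, 18), (7, 25), (8, 6), (8, 13), (8, 18), (8, 25), (9, 6), (9, 13), (9, 18), (9, 25), (10, 6), (10, 13), (10, 18), (10, 25), (11, 6), (11, 13), (11, 18), (11, 25), (12, 6), (12, 13), (12, 18), (12, 25), (13, 6), (13, 13), (13, 18), (13, 25), (14, 6), (14, 13), (14, 18), (14, 25), (15, 6), (15, 13), (15, 18), (15, 25)]
Holes: [(0, 6), (0, 13), (0, 18), (0, 25), (1, 6), (1, 13), (1, 18), (1, 25), (2, 6), (2, 13), (2, 18), (2, 25), (3, 6), (3, 13), (3, 18), (3, 25), (4, 6), (4, 13), (4, 18), (4, 25), (5, 6), (5, 13), (5, 18), (5, 25), (6, 6), (6, 13), (6, 18), (6, 25), (7, 6), (7, 13), (7, 18), (7, 25), (8, 6), (8, 13), (8, 18), (8, 25), (9, 6), (9, 13), (9, 18), (9, 25), (10, 6), (10, 13), (10, 18), (10, 25), (11, 6), (11, 13), (11, 18), (11, 25), (12, 6), (12, 13), (12, 18), (12, 25), (13, 6), (13, 13), (13, 18), (13, 25), (14, 6), (14, 13), (14, 18), (14, 25), (15, 6), (15, 13), (15, 18), (15, 25)]

Answer: yes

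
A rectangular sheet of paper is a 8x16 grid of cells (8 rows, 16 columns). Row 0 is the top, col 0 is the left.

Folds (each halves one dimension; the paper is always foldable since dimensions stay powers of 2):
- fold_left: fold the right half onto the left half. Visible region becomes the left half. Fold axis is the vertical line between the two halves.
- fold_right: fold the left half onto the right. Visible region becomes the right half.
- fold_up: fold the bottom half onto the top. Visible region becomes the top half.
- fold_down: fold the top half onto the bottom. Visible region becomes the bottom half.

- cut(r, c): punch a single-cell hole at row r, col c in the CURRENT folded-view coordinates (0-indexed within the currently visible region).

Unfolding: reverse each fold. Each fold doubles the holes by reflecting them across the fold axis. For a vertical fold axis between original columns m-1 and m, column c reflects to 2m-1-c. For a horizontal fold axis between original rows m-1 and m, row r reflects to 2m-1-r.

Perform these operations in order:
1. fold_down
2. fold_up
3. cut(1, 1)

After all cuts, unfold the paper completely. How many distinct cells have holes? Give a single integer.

Answer: 4

Derivation:
Op 1 fold_down: fold axis h@4; visible region now rows[4,8) x cols[0,16) = 4x16
Op 2 fold_up: fold axis h@6; visible region now rows[4,6) x cols[0,16) = 2x16
Op 3 cut(1, 1): punch at orig (5,1); cuts so far [(5, 1)]; region rows[4,6) x cols[0,16) = 2x16
Unfold 1 (reflect across h@6): 2 holes -> [(5, 1), (6, 1)]
Unfold 2 (reflect across h@4): 4 holes -> [(1, 1), (2, 1), (5, 1), (6, 1)]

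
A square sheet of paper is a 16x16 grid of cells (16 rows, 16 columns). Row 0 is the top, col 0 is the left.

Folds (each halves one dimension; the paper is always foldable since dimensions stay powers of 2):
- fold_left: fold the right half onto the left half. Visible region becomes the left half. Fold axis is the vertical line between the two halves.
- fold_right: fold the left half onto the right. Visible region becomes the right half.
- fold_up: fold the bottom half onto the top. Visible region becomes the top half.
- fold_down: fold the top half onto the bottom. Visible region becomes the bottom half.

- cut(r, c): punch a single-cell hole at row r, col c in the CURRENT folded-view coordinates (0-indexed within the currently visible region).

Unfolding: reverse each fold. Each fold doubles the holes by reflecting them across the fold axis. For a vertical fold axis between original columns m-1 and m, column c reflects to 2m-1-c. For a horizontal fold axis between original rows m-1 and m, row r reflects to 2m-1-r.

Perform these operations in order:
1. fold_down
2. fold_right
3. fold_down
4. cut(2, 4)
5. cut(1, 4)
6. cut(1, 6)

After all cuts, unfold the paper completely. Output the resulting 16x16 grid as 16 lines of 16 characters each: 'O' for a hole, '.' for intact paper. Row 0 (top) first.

Op 1 fold_down: fold axis h@8; visible region now rows[8,16) x cols[0,16) = 8x16
Op 2 fold_right: fold axis v@8; visible region now rows[8,16) x cols[8,16) = 8x8
Op 3 fold_down: fold axis h@12; visible region now rows[12,16) x cols[8,16) = 4x8
Op 4 cut(2, 4): punch at orig (14,12); cuts so far [(14, 12)]; region rows[12,16) x cols[8,16) = 4x8
Op 5 cut(1, 4): punch at orig (13,12); cuts so far [(13, 12), (14, 12)]; region rows[12,16) x cols[8,16) = 4x8
Op 6 cut(1, 6): punch at orig (13,14); cuts so far [(13, 12), (13, 14), (14, 12)]; region rows[12,16) x cols[8,16) = 4x8
Unfold 1 (reflect across h@12): 6 holes -> [(9, 12), (10, 12), (10, 14), (13, 12), (13, 14), (14, 12)]
Unfold 2 (reflect across v@8): 12 holes -> [(9, 3), (9, 12), (10, 1), (10, 3), (10, 12), (10, 14), (13, 1), (13, 3), (13, 12), (13, 14), (14, 3), (14, 12)]
Unfold 3 (reflect across h@8): 24 holes -> [(1, 3), (1, 12), (2, 1), (2, 3), (2, 12), (2, 14), (5, 1), (5, 3), (5, 12), (5, 14), (6, 3), (6, 12), (9, 3), (9, 12), (10, 1), (10, 3), (10, 12), (10, 14), (13, 1), (13, 3), (13, 12), (13, 14), (14, 3), (14, 12)]

Answer: ................
...O........O...
.O.O........O.O.
................
................
.O.O........O.O.
...O........O...
................
................
...O........O...
.O.O........O.O.
................
................
.O.O........O.O.
...O........O...
................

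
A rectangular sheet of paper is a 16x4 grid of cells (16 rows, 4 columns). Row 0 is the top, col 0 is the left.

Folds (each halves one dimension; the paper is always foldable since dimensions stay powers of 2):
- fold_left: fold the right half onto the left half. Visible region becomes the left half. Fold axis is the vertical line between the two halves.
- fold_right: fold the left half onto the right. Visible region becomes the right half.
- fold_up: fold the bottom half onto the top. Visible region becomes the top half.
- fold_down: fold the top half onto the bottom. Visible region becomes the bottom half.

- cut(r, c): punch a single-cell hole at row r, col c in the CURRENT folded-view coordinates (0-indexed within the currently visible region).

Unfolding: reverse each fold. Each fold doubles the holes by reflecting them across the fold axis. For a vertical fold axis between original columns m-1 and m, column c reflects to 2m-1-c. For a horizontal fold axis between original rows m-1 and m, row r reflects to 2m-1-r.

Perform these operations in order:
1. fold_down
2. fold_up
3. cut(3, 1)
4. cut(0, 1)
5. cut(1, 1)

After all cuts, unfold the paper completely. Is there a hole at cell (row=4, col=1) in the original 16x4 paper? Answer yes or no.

Op 1 fold_down: fold axis h@8; visible region now rows[8,16) x cols[0,4) = 8x4
Op 2 fold_up: fold axis h@12; visible region now rows[8,12) x cols[0,4) = 4x4
Op 3 cut(3, 1): punch at orig (11,1); cuts so far [(11, 1)]; region rows[8,12) x cols[0,4) = 4x4
Op 4 cut(0, 1): punch at orig (8,1); cuts so far [(8, 1), (11, 1)]; region rows[8,12) x cols[0,4) = 4x4
Op 5 cut(1, 1): punch at orig (9,1); cuts so far [(8, 1), (9, 1), (11, 1)]; region rows[8,12) x cols[0,4) = 4x4
Unfold 1 (reflect across h@12): 6 holes -> [(8, 1), (9, 1), (11, 1), (12, 1), (14, 1), (15, 1)]
Unfold 2 (reflect across h@8): 12 holes -> [(0, 1), (1, 1), (3, 1), (4, 1), (6, 1), (7, 1), (8, 1), (9, 1), (11, 1), (12, 1), (14, 1), (15, 1)]
Holes: [(0, 1), (1, 1), (3, 1), (4, 1), (6, 1), (7, 1), (8, 1), (9, 1), (11, 1), (12, 1), (14, 1), (15, 1)]

Answer: yes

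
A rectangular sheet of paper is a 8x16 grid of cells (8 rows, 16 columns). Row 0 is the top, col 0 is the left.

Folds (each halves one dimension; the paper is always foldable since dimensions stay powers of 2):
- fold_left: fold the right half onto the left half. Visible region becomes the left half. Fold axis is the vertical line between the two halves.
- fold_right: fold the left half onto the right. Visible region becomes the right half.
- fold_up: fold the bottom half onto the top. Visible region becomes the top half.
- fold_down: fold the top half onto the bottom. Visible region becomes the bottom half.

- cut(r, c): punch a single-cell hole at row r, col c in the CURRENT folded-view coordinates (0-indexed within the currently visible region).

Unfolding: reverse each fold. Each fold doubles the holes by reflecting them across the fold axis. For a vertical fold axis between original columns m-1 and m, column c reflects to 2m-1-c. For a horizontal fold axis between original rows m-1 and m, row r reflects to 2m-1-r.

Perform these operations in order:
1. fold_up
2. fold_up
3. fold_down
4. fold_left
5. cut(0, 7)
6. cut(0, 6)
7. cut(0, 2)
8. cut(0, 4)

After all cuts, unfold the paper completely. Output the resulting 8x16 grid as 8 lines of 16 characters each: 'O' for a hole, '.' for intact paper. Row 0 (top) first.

Answer: ..O.O.OOOO.O.O..
..O.O.OOOO.O.O..
..O.O.OOOO.O.O..
..O.O.OOOO.O.O..
..O.O.OOOO.O.O..
..O.O.OOOO.O.O..
..O.O.OOOO.O.O..
..O.O.OOOO.O.O..

Derivation:
Op 1 fold_up: fold axis h@4; visible region now rows[0,4) x cols[0,16) = 4x16
Op 2 fold_up: fold axis h@2; visible region now rows[0,2) x cols[0,16) = 2x16
Op 3 fold_down: fold axis h@1; visible region now rows[1,2) x cols[0,16) = 1x16
Op 4 fold_left: fold axis v@8; visible region now rows[1,2) x cols[0,8) = 1x8
Op 5 cut(0, 7): punch at orig (1,7); cuts so far [(1, 7)]; region rows[1,2) x cols[0,8) = 1x8
Op 6 cut(0, 6): punch at orig (1,6); cuts so far [(1, 6), (1, 7)]; region rows[1,2) x cols[0,8) = 1x8
Op 7 cut(0, 2): punch at orig (1,2); cuts so far [(1, 2), (1, 6), (1, 7)]; region rows[1,2) x cols[0,8) = 1x8
Op 8 cut(0, 4): punch at orig (1,4); cuts so far [(1, 2), (1, 4), (1, 6), (1, 7)]; region rows[1,2) x cols[0,8) = 1x8
Unfold 1 (reflect across v@8): 8 holes -> [(1, 2), (1, 4), (1, 6), (1, 7), (1, 8), (1, 9), (1, 11), (1, 13)]
Unfold 2 (reflect across h@1): 16 holes -> [(0, 2), (0, 4), (0, 6), (0, 7), (0, 8), (0, 9), (0, 11), (0, 13), (1, 2), (1, 4), (1, 6), (1, 7), (1, 8), (1, 9), (1, 11), (1, 13)]
Unfold 3 (reflect across h@2): 32 holes -> [(0, 2), (0, 4), (0, 6), (0, 7), (0, 8), (0, 9), (0, 11), (0, 13), (1, 2), (1, 4), (1, 6), (1, 7), (1, 8), (1, 9), (1, 11), (1, 13), (2, 2), (2, 4), (2, 6), (2, 7), (2, 8), (2, 9), (2, 11), (2, 13), (3, 2), (3, 4), (3, 6), (3, 7), (3, 8), (3, 9), (3, 11), (3, 13)]
Unfold 4 (reflect across h@4): 64 holes -> [(0, 2), (0, 4), (0, 6), (0, 7), (0, 8), (0, 9), (0, 11), (0, 13), (1, 2), (1, 4), (1, 6), (1, 7), (1, 8), (1, 9), (1, 11), (1, 13), (2, 2), (2, 4), (2, 6), (2, 7), (2, 8), (2, 9), (2, 11), (2, 13), (3, 2), (3, 4), (3, 6), (3, 7), (3, 8), (3, 9), (3, 11), (3, 13), (4, 2), (4, 4), (4, 6), (4, 7), (4, 8), (4, 9), (4, 11), (4, 13), (5, 2), (5, 4), (5, 6), (5, 7), (5, 8), (5, 9), (5, 11), (5, 13), (6, 2), (6, 4), (6, 6), (6, 7), (6, 8), (6, 9), (6, 11), (6, 13), (7, 2), (7, 4), (7, 6), (7, 7), (7, 8), (7, 9), (7, 11), (7, 13)]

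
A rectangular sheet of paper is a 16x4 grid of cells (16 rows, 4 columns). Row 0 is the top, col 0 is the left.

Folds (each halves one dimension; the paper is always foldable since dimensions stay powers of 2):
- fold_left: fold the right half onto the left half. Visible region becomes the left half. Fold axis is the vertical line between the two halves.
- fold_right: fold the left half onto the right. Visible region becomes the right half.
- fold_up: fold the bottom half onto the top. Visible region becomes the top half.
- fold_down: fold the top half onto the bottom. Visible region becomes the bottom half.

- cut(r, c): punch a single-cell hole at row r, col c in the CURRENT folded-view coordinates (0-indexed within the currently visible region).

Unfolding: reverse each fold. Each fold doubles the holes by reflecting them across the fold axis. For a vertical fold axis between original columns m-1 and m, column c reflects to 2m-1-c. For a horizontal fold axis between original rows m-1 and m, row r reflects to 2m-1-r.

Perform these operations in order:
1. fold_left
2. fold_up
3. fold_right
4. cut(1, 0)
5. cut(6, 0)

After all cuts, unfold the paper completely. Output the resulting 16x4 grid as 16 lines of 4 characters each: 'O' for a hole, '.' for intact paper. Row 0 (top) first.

Op 1 fold_left: fold axis v@2; visible region now rows[0,16) x cols[0,2) = 16x2
Op 2 fold_up: fold axis h@8; visible region now rows[0,8) x cols[0,2) = 8x2
Op 3 fold_right: fold axis v@1; visible region now rows[0,8) x cols[1,2) = 8x1
Op 4 cut(1, 0): punch at orig (1,1); cuts so far [(1, 1)]; region rows[0,8) x cols[1,2) = 8x1
Op 5 cut(6, 0): punch at orig (6,1); cuts so far [(1, 1), (6, 1)]; region rows[0,8) x cols[1,2) = 8x1
Unfold 1 (reflect across v@1): 4 holes -> [(1, 0), (1, 1), (6, 0), (6, 1)]
Unfold 2 (reflect across h@8): 8 holes -> [(1, 0), (1, 1), (6, 0), (6, 1), (9, 0), (9, 1), (14, 0), (14, 1)]
Unfold 3 (reflect across v@2): 16 holes -> [(1, 0), (1, 1), (1, 2), (1, 3), (6, 0), (6, 1), (6, 2), (6, 3), (9, 0), (9, 1), (9, 2), (9, 3), (14, 0), (14, 1), (14, 2), (14, 3)]

Answer: ....
OOOO
....
....
....
....
OOOO
....
....
OOOO
....
....
....
....
OOOO
....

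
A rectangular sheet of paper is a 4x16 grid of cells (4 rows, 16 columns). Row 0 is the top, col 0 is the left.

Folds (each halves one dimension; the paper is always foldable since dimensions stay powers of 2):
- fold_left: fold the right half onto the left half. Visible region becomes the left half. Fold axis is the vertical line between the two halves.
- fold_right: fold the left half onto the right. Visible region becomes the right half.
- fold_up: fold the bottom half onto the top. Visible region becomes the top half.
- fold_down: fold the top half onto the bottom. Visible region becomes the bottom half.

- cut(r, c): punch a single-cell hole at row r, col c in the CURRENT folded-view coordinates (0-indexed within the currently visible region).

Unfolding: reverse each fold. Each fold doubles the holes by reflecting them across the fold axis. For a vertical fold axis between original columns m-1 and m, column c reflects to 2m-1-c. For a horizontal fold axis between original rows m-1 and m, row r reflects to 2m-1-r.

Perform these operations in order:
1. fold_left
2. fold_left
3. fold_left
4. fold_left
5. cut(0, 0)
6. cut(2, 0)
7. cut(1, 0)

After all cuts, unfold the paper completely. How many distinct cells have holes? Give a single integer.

Answer: 48

Derivation:
Op 1 fold_left: fold axis v@8; visible region now rows[0,4) x cols[0,8) = 4x8
Op 2 fold_left: fold axis v@4; visible region now rows[0,4) x cols[0,4) = 4x4
Op 3 fold_left: fold axis v@2; visible region now rows[0,4) x cols[0,2) = 4x2
Op 4 fold_left: fold axis v@1; visible region now rows[0,4) x cols[0,1) = 4x1
Op 5 cut(0, 0): punch at orig (0,0); cuts so far [(0, 0)]; region rows[0,4) x cols[0,1) = 4x1
Op 6 cut(2, 0): punch at orig (2,0); cuts so far [(0, 0), (2, 0)]; region rows[0,4) x cols[0,1) = 4x1
Op 7 cut(1, 0): punch at orig (1,0); cuts so far [(0, 0), (1, 0), (2, 0)]; region rows[0,4) x cols[0,1) = 4x1
Unfold 1 (reflect across v@1): 6 holes -> [(0, 0), (0, 1), (1, 0), (1, 1), (2, 0), (2, 1)]
Unfold 2 (reflect across v@2): 12 holes -> [(0, 0), (0, 1), (0, 2), (0, 3), (1, 0), (1, 1), (1, 2), (1, 3), (2, 0), (2, 1), (2, 2), (2, 3)]
Unfold 3 (reflect across v@4): 24 holes -> [(0, 0), (0, 1), (0, 2), (0, 3), (0, 4), (0, 5), (0, 6), (0, 7), (1, 0), (1, 1), (1, 2), (1, 3), (1, 4), (1, 5), (1, 6), (1, 7), (2, 0), (2, 1), (2, 2), (2, 3), (2, 4), (2, 5), (2, 6), (2, 7)]
Unfold 4 (reflect across v@8): 48 holes -> [(0, 0), (0, 1), (0, 2), (0, 3), (0, 4), (0, 5), (0, 6), (0, 7), (0, 8), (0, 9), (0, 10), (0, 11), (0, 12), (0, 13), (0, 14), (0, 15), (1, 0), (1, 1), (1, 2), (1, 3), (1, 4), (1, 5), (1, 6), (1, 7), (1, 8), (1, 9), (1, 10), (1, 11), (1, 12), (1, 13), (1, 14), (1, 15), (2, 0), (2, 1), (2, 2), (2, 3), (2, 4), (2, 5), (2, 6), (2, 7), (2, 8), (2, 9), (2, 10), (2, 11), (2, 12), (2, 13), (2, 14), (2, 15)]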